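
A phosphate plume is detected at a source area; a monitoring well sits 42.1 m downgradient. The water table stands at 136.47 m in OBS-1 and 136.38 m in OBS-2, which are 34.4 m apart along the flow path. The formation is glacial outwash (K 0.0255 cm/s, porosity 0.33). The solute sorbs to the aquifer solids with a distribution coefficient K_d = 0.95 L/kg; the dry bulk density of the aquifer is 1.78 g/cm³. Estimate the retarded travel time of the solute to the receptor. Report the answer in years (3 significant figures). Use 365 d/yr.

4.04 years

Hydraulic gradient i = (136.47 − 136.38) / 34.4 = 0.09 / 34.4 = 0.002616
K = 0.0255 cm/s × 864 = 22.03 m/d
Specific discharge q = 22.03 × 0.002616 = 0.05764 m/d
Seepage velocity v = q / n = 0.05764 / 0.33 = 0.1747 m/d
Retardation R = 1 + ρ_b·K_d/n = 1 + 1.78×0.95/0.33 = 6.124
Contaminant velocity v_c = v/R = 0.1747/6.124 = 0.02852 m/d
t = L/v_c = 42.1/0.02852 = 1476 d
   = 1476/365 = 4.04 yr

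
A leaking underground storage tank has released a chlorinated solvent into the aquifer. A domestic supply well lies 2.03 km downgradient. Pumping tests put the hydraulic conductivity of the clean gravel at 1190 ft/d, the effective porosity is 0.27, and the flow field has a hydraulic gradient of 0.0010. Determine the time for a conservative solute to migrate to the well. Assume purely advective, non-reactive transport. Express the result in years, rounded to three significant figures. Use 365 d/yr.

4.14 years

K = 1190 ft/d × 0.3048 = 362.7 m/d
q = Ki = 362.7 × 0.0010 = 0.3627 m/d
Average linear velocity = 0.3627 / 0.27 = 1.343 m/d
L = 2.03 km = 2030 m
t = L / v = 2030 / 1.343 = 1511 d
   = 1511 / 365 = 4.14 yr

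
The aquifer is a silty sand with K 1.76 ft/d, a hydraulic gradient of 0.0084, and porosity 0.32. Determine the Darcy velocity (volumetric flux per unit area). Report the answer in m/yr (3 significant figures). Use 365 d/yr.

1.64 m/yr

K = 1.76 ft/d × 0.3048 = 0.5364 m/d
Darcy flux q = K·i = 0.5364 × 0.0084 = 0.004506 m/d
   = 0.004506 × 365 = 1.64 m/yr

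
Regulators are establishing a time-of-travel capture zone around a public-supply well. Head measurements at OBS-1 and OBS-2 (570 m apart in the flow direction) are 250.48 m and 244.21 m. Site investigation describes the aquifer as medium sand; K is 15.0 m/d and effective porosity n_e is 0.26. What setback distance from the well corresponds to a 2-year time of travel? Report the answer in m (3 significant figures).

Hydraulic gradient i = (250.48 − 244.21) / 570 = 6.27 / 570 = 0.01100
Specific discharge q = 15.0 × 0.01100 = 0.1650 m/d
Average linear velocity = 0.1650 / 0.26 = 0.6346 m/d
T = 2 yr × 365 = 730 d
L = v × T = 0.6346 × 730 = 463.3 m

463 m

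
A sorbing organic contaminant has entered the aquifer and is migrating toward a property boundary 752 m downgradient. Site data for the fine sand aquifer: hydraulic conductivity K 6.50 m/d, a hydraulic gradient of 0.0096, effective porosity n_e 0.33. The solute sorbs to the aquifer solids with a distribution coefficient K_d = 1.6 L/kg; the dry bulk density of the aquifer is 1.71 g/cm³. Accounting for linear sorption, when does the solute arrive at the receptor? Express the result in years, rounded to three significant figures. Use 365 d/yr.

Specific discharge q = 6.50 × 0.0096 = 0.06240 m/d
Average linear velocity = 0.06240 / 0.33 = 0.1891 m/d
Retardation R = 1 + ρ_b·K_d/n = 1 + 1.71×1.6/0.33 = 9.291
Contaminant velocity v_c = v/R = 0.1891/9.291 = 0.02035 m/d
t = L/v_c = 752/0.02035 = 36950 d
   = 36950/365 = 101 yr

101 years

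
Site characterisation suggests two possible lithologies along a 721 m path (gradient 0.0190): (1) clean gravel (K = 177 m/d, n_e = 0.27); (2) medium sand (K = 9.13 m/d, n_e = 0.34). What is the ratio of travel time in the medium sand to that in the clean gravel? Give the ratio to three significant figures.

24.4

Unit 1 (clean gravel): v = 177×0.019/0.27 = 12.46 m/d, t = 721/12.46 = 57.89 d
Unit 2 (medium sand): v = 9.13×0.019/0.34 = 0.5102 m/d, t = 721/0.5102 = 1413 d
t(medium sand) / t(clean gravel) = 1413/57.89 = 24.4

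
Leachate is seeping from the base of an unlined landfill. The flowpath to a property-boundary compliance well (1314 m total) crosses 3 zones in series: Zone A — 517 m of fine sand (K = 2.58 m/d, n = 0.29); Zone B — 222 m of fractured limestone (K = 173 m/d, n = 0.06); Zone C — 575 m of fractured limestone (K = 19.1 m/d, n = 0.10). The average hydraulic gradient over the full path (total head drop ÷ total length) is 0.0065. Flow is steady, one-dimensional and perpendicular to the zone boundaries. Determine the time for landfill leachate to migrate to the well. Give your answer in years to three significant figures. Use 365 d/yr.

16.4 years

For zones in series the flux q is common to all zones; the equivalent conductivity is the harmonic (thickness-weighted) mean, K_eq = L_total / Σ(L_j/K_j).
Σ(L/K) = 517/2.58 + 222/173 + 575/19.1 = 200.4 + 1.283 + 30.10 = 231.8 d
K_eq = L_total / Σ(L/K) = 1314 / 231.8 = 5.669 m/d
q = K_eq · i = 5.669 × 0.0065 = 0.03685 m/d (same in every zone)
Zone A: v = q/n = 0.03685/0.29 = 0.1271 m/d → t_A = 517/0.1271 = 4069 d
Zone B: v = q/n = 0.03685/0.06 = 0.6142 m/d → t_B = 222/0.6142 = 361.5 d
Zone C: v = q/n = 0.03685/0.10 = 0.3685 m/d → t_C = 575/0.3685 = 1560 d
Total t = 4069 + 361.5 + 1560 = 5990 d
   = 5990 / 365 = 16.4 yr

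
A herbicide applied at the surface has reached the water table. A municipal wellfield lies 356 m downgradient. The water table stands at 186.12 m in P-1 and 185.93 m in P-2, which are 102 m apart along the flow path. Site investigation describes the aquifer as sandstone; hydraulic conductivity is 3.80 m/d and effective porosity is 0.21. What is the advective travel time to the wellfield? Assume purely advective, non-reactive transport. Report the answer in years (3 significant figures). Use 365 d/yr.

28.9 years

Hydraulic gradient i = (186.12 − 185.93) / 102 = 0.19 / 102 = 0.001863
Darcy flux q = K·i = 3.80 × 0.001863 = 0.007078 m/d
v_s = q/n_e = 0.007078/0.21 = 0.03371 m/d
t = L / v = 356 / 0.03371 = 10560 d
   = 10560 / 365 = 28.9 yr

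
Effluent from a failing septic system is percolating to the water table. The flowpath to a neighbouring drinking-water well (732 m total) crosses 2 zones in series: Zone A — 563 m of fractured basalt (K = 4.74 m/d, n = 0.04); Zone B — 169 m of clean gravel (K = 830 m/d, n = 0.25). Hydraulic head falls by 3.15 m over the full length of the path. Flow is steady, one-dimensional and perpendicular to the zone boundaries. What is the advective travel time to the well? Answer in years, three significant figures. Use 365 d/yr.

Continuity: the same q passes through each zone, so ΔH = q·Σ(L_j/K_j) — the zones act as resistances in series.
Σ(L/K) = 563/4.74 + 169/830 = 118.8 + 0.2036 = 119.0 d
q = ΔH / Σ(L/K) = 3.15 / 119.0 = 0.02648 m/d (same in every zone)
Zone A: v = q/n = 0.02648/0.04 = 0.6619 m/d → t_A = 563/0.6619 = 850.6 d
Zone B: v = q/n = 0.02648/0.25 = 0.1059 m/d → t_B = 169/0.1059 = 1596 d
Total t = 850.6 + 1596 = 2446 d
   = 2446 / 365 = 6.70 yr

6.70 years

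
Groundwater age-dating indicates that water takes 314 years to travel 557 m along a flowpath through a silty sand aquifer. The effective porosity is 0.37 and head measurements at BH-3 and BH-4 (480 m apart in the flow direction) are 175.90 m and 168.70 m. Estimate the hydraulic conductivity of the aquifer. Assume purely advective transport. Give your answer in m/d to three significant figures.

0.120 m/d

Hydraulic gradient i = (175.90 − 168.70) / 480 = 7.20 / 480 = 0.01500
t = 314 years = 114600 d
v = L / t = 557 / 114600 = 0.004860 m/d
K = v · n / i = 0.004860 × 0.37 / 0.01500 = 0.120 m/d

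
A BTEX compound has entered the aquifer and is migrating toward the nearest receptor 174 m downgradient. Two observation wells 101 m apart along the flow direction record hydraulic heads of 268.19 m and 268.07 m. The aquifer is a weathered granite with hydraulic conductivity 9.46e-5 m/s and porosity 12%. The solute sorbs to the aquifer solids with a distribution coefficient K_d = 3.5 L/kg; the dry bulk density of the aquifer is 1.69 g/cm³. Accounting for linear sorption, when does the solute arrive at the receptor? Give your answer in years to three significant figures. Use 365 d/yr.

296 years

Hydraulic gradient i = (268.19 − 268.07) / 101 = 0.12 / 101 = 0.001188
K = 9.46e-5 m/s × 86400 s/d = 8.173 m/d
Specific discharge q = 8.173 × 0.001188 = 0.009711 m/d
Seepage velocity v = q / n = 0.009711 / 0.12 = 0.08093 m/d
Retardation R = 1 + ρ_b·K_d/n = 1 + 1.69×3.5/0.12 = 50.29
Contaminant velocity v_c = v/R = 0.08093/50.29 = 0.001609 m/d
t = L/v_c = 174/0.001609 = 108100 d
   = 108100/365 = 296 yr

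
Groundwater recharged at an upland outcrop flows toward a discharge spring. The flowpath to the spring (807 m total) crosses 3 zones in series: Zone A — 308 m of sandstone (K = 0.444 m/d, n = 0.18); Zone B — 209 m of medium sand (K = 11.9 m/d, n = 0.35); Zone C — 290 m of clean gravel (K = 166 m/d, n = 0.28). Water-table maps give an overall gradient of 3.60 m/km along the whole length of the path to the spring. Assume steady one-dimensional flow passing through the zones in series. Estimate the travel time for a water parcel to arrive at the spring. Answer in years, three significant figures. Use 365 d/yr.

For zones in series the flux q is common to all zones; the equivalent conductivity is the harmonic (thickness-weighted) mean, K_eq = L_total / Σ(L_j/K_j).
Σ(L/K) = 308/0.444 + 209/11.9 + 290/166 = 693.7 + 17.56 + 1.747 = 713.0 d
K_eq = L_total / Σ(L/K) = 807 / 713.0 = 1.132 m/d
q = K_eq · i = 1.132 × 0.0036 = 0.004075 m/d (same in every zone)
Zone A: v = q/n = 0.004075/0.18 = 0.02264 m/d → t_A = 308/0.02264 = 13610 d
Zone B: v = q/n = 0.004075/0.35 = 0.01164 m/d → t_B = 209/0.01164 = 17950 d
Zone C: v = q/n = 0.004075/0.28 = 0.01455 m/d → t_C = 290/0.01455 = 19930 d
Total t = 13610 + 17950 + 19930 = 51490 d
   = 51490 / 365 = 141 yr

141 years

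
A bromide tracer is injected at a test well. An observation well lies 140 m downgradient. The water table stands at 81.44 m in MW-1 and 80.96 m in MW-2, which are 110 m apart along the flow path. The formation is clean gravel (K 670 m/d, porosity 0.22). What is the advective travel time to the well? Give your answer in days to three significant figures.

10.5 days

Hydraulic gradient i = (81.44 − 80.96) / 110 = 0.48 / 110 = 0.004364
q = Ki = 670 × 0.004364 = 2.924 m/d
Average linear velocity = 2.924 / 0.22 = 13.29 m/d
t = L / v = 140 / 13.29 = 10.53 d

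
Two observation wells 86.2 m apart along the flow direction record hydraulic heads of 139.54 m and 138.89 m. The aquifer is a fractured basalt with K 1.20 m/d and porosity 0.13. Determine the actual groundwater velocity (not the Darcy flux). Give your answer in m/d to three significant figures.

0.0696 m/d

Hydraulic gradient i = (139.54 − 138.89) / 86.2 = 0.65 / 86.2 = 0.007541
q = Ki = 1.20 × 0.007541 = 0.009049 m/d
v_s = q/n_e = 0.009049/0.13 = 0.06961 m/d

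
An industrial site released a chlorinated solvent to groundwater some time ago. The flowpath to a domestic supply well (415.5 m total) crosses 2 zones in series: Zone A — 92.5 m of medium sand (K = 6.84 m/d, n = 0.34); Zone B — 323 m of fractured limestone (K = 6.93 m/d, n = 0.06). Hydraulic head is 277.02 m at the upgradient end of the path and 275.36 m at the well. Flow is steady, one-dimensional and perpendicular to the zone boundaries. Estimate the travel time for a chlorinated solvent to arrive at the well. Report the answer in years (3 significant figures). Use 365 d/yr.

5.04 years

Total head drop ΔH = 277.02 − 275.36 = 1.66 m
Steady 1-D flow in series ⇒ the Darcy flux q is identical in every zone and the zone head losses add (resistances L/K in series).
Σ(L/K) = 92.5/6.84 + 323/6.93 = 13.52 + 46.61 = 60.13 d
q = ΔH / Σ(L/K) = 1.66 / 60.13 = 0.02761 m/d (same in every zone)
Zone A: v = q/n = 0.02761/0.34 = 0.08119 m/d → t_A = 92.5/0.08119 = 1139 d
Zone B: v = q/n = 0.02761/0.06 = 0.4601 m/d → t_B = 323/0.4601 = 702.0 d
Total t = 1139 + 702.0 = 1841 d
   = 1841 / 365 = 5.04 yr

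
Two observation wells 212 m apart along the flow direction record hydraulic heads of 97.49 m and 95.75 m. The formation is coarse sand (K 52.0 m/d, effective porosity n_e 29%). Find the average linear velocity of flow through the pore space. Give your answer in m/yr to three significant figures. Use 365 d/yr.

537 m/yr

Hydraulic gradient i = (97.49 − 95.75) / 212 = 1.74 / 212 = 0.008208
q = Ki = 52.0 × 0.008208 = 0.4268 m/d
v_s = q/n_e = 0.4268/0.29 = 1.472 m/d
   = 1.472 × 365 = 537 m/yr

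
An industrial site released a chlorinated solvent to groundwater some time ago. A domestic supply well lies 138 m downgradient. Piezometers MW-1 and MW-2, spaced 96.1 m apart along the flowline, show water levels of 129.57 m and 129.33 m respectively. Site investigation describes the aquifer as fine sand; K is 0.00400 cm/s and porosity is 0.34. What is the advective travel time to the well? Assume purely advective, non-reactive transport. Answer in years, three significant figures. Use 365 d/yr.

Hydraulic gradient i = (129.57 − 129.33) / 96.1 = 0.24 / 96.1 = 0.002497
K = 0.00400 cm/s × 864 = 3.456 m/d
Specific discharge q = 3.456 × 0.002497 = 0.008631 m/d
v = Ki/n = 3.456·0.002497/0.34 = 0.02539 m/d
t = L / v = 138 / 0.02539 = 5436 d
   = 5436 / 365 = 14.9 yr

14.9 years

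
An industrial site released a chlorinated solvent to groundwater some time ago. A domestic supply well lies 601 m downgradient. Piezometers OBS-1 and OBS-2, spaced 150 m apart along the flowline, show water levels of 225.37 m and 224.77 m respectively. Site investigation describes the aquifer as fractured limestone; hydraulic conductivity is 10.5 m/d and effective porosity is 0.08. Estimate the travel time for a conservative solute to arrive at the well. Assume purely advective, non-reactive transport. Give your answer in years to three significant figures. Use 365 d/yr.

3.14 years

Hydraulic gradient i = (225.37 − 224.77) / 150 = 0.60 / 150 = 0.004000
Specific discharge q = 10.5 × 0.004000 = 0.04200 m/d
v_s = q/n_e = 0.04200/0.08 = 0.5250 m/d
t = L / v = 601 / 0.5250 = 1145 d
   = 1145 / 365 = 3.14 yr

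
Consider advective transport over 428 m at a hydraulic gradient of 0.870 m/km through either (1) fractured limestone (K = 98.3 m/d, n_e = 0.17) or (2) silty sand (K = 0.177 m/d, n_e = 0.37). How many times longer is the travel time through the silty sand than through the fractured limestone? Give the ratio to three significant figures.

Unit 1 (fractured limestone): v = 98.3×8.7e-4/0.17 = 0.5031 m/d, t = 428/0.5031 = 850.8 d
Unit 2 (silty sand): v = 0.177×8.7e-4/0.37 = 4.162e-4 m/d, t = 428/4.162e-4 = 1.028e6 d
t(silty sand) / t(fractured limestone) = 1.028e6/850.8 = 1210

1210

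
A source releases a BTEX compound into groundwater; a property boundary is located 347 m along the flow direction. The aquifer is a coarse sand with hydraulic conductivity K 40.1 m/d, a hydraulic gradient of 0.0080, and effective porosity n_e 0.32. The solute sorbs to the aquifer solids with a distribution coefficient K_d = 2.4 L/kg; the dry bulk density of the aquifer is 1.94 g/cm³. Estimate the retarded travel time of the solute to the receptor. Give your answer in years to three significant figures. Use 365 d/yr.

q = Ki = 40.1 × 0.0080 = 0.3208 m/d
Seepage velocity v = q / n = 0.3208 / 0.32 = 1.003 m/d
Retardation R = 1 + ρ_b·K_d/n = 1 + 1.94×2.4/0.32 = 15.55
Contaminant velocity v_c = v/R = 1.003/15.55 = 0.06447 m/d
t = L/v_c = 347/0.06447 = 5382 d
   = 5382/365 = 14.7 yr

14.7 years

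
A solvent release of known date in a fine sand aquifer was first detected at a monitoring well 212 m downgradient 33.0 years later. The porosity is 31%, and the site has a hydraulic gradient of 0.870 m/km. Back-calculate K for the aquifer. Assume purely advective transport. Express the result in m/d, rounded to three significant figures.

6.27 m/d

t = 33.0 years = 12050 d
v = L / t = 212 / 12050 = 0.01760 m/d
K = v · n / i = 0.01760 × 0.31 / 8.7e-4 = 6.27 m/d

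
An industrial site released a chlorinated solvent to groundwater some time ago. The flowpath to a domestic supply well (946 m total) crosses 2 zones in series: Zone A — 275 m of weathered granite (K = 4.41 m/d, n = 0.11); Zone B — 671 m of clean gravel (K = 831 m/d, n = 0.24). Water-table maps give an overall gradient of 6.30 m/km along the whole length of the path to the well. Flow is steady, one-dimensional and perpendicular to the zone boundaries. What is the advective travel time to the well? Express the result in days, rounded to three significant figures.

2030 days

Continuity: the same q passes through each zone, so ΔH = q·Σ(L_j/K_j) — the zones act as resistances in series.
Σ(L/K) = 275/4.41 + 671/831 = 62.36 + 0.8075 = 63.17 d
K_eq = L_total / Σ(L/K) = 946 / 63.17 = 14.98 m/d
q = K_eq · i = 14.98 × 0.0063 = 0.09435 m/d (same in every zone)
Zone A: v = q/n = 0.09435/0.11 = 0.8577 m/d → t_A = 275/0.8577 = 320.6 d
Zone B: v = q/n = 0.09435/0.24 = 0.3931 m/d → t_B = 671/0.3931 = 1707 d
Total t = 320.6 + 1707 = 2027 d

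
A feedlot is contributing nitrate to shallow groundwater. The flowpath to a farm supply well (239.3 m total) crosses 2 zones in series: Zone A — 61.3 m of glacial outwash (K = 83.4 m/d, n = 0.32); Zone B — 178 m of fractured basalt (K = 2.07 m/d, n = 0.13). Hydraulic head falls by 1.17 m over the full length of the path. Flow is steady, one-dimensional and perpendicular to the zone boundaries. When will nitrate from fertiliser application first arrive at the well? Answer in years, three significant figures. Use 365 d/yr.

Steady 1-D flow in series ⇒ the Darcy flux q is identical in every zone and the zone head losses add (resistances L/K in series).
Σ(L/K) = 61.3/83.4 + 178/2.07 = 0.7350 + 85.99 = 86.73 d
q = ΔH / Σ(L/K) = 1.17 / 86.73 = 0.01349 m/d (same in every zone)
Zone A: v = q/n = 0.01349/0.32 = 0.04216 m/d → t_A = 61.3/0.04216 = 1454 d
Zone B: v = q/n = 0.01349/0.13 = 0.1038 m/d → t_B = 178/0.1038 = 1715 d
Total t = 1454 + 1715 = 3169 d
   = 3169 / 365 = 8.68 yr

8.68 years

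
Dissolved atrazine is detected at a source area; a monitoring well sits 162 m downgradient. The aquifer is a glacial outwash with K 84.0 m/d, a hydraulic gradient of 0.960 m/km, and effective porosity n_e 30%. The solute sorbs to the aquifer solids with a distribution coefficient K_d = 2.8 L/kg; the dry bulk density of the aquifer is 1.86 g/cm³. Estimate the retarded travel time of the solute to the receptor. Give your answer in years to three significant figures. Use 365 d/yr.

30.3 years

q = Ki = 84.0 × 9.6e-4 = 0.08064 m/d
Seepage velocity v = q / n = 0.08064 / 0.30 = 0.2688 m/d
Retardation R = 1 + ρ_b·K_d/n = 1 + 1.86×2.8/0.30 = 18.36
Contaminant velocity v_c = v/R = 0.2688/18.36 = 0.01464 m/d
t = L/v_c = 162/0.01464 = 11070 d
   = 11070/365 = 30.3 yr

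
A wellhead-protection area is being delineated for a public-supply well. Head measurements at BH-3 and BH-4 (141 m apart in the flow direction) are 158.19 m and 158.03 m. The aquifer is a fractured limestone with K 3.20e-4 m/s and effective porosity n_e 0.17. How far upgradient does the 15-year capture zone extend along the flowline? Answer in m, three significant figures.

1010 m

Hydraulic gradient i = (158.19 − 158.03) / 141 = 0.16 / 141 = 0.001135
K = 3.20e-4 m/s × 86400 s/d = 27.65 m/d
q = Ki = 27.65 × 0.001135 = 0.03137 m/d
v_s = q/n_e = 0.03137/0.17 = 0.1846 m/d
T = 15 yr × 365 = 5475 d
L = v × T = 0.1846 × 5475 = 1010 m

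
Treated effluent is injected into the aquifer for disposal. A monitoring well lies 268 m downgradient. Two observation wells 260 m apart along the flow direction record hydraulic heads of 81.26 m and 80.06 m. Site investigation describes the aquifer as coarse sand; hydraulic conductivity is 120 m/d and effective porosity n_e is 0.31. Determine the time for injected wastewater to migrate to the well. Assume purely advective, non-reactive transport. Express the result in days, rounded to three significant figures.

150 days

Hydraulic gradient i = (81.26 − 80.06) / 260 = 1.20 / 260 = 0.004615
q = Ki = 120 × 0.004615 = 0.5538 m/d
Average linear velocity = 0.5538 / 0.31 = 1.787 m/d
t = L / v = 268 / 1.787 = 150.0 d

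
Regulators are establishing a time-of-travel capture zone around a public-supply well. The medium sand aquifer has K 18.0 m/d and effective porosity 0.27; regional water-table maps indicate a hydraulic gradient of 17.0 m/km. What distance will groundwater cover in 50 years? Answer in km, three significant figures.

Darcy flux q = K·i = 18.0 × 0.017 = 0.3060 m/d
Seepage velocity v = q / n = 0.3060 / 0.27 = 1.133 m/d
T = 50 yr × 365 = 18250 d
L = v × T = 1.133 × 18250 = 20680 m
   = 20.7 km

20.7 km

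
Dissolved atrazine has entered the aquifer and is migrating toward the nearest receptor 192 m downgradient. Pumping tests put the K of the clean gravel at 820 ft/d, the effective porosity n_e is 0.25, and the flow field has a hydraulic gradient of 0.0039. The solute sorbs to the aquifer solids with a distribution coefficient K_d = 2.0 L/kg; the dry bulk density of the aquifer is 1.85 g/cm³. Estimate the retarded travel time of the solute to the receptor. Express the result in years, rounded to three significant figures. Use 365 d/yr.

2.13 years

K = 820 ft/d × 0.3048 = 249.9 m/d
Darcy flux q = K·i = 249.9 × 0.0039 = 0.9748 m/d
v = Ki/n = 249.9·0.0039/0.25 = 3.899 m/d
Retardation R = 1 + ρ_b·K_d/n = 1 + 1.85×2.0/0.25 = 15.80
Contaminant velocity v_c = v/R = 3.899/15.80 = 0.2468 m/d
t = L/v_c = 192/0.2468 = 778.0 d
   = 778.0/365 = 2.13 yr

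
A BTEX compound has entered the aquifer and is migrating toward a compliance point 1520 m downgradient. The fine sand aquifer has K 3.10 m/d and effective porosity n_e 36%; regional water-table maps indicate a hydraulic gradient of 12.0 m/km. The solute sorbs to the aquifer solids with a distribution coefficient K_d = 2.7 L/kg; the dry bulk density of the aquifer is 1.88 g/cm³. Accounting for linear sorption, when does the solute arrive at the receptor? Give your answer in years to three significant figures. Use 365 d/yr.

609 years

Specific discharge q = 3.10 × 0.012 = 0.03720 m/d
Average linear velocity = 0.03720 / 0.36 = 0.1033 m/d
Retardation R = 1 + ρ_b·K_d/n = 1 + 1.88×2.7/0.36 = 15.10
Contaminant velocity v_c = v/R = 0.1033/15.10 = 0.006843 m/d
t = L/v_c = 1520/0.006843 = 222100 d
   = 222100/365 = 609 yr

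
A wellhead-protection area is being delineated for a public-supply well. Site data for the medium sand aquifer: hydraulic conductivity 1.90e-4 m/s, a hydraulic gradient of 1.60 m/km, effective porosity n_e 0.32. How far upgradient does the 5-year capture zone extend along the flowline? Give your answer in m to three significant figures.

150 m

K = 1.90e-4 m/s × 86400 s/d = 16.42 m/d
q = Ki = 16.42 × 0.0016 = 0.02627 m/d
v_s = q/n_e = 0.02627/0.32 = 0.08208 m/d
T = 5 yr × 365 = 1825 d
L = v × T = 0.08208 × 1825 = 149.8 m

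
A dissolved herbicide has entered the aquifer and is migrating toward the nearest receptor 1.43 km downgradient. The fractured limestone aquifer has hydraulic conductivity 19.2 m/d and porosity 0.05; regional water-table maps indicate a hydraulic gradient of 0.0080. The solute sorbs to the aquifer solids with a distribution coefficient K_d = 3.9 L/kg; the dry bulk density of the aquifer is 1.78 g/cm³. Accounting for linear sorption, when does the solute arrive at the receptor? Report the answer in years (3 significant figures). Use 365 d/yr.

Darcy flux q = K·i = 19.2 × 0.0080 = 0.1536 m/d
Average linear velocity = 0.1536 / 0.05 = 3.072 m/d
Retardation R = 1 + ρ_b·K_d/n = 1 + 1.78×3.9/0.05 = 139.8
Contaminant velocity v_c = v/R = 3.072/139.8 = 0.02197 m/d
L = 1.43 km = 1430 m
t = L/v_c = 1430/0.02197 = 65090 d
   = 65090/365 = 178 yr

178 years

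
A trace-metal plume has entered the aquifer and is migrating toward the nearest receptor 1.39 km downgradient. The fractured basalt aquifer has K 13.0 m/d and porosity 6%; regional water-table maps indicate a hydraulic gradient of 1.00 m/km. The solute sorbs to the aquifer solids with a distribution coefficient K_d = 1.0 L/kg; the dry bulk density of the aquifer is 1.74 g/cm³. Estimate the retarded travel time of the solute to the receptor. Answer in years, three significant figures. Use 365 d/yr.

q = Ki = 13.0 × 0.0010 = 0.01300 m/d
Seepage velocity v = q / n = 0.01300 / 0.06 = 0.2167 m/d
Retardation R = 1 + ρ_b·K_d/n = 1 + 1.74×1.0/0.06 = 30.00
Contaminant velocity v_c = v/R = 0.2167/30.00 = 0.007222 m/d
L = 1.39 km = 1390 m
t = L/v_c = 1390/0.007222 = 192500 d
   = 192500/365 = 527 yr

527 years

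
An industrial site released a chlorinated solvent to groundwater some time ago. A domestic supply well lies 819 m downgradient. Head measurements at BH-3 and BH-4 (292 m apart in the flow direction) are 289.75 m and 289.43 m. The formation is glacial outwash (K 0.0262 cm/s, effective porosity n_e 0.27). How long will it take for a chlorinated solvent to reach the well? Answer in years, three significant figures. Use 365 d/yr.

Hydraulic gradient i = (289.75 − 289.43) / 292 = 0.32 / 292 = 0.001096
K = 0.0262 cm/s × 864 = 22.64 m/d
Specific discharge q = 22.64 × 0.001096 = 0.02481 m/d
Seepage velocity v = q / n = 0.02481 / 0.27 = 0.09188 m/d
t = L / v = 819 / 0.09188 = 8914 d
   = 8914 / 365 = 24.4 yr

24.4 years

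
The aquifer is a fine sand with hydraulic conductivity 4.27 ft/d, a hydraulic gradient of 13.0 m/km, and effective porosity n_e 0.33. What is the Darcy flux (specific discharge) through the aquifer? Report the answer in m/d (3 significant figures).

0.0169 m/d

K = 4.27 ft/d × 0.3048 = 1.301 m/d
Specific discharge q = 1.301 × 0.013 = 0.01692 m/d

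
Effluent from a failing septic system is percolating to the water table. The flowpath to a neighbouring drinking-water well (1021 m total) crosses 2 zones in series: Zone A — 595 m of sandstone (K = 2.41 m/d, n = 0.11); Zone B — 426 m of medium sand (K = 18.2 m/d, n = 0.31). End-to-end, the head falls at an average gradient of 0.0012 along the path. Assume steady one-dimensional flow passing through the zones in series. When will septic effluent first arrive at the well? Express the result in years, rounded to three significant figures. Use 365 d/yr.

Continuity: the same q passes through each zone, so ΔH = q·Σ(L_j/K_j) — the zones act as resistances in series.
Σ(L/K) = 595/2.41 + 426/18.2 = 246.9 + 23.41 = 270.3 d
K_eq = L_total / Σ(L/K) = 1021 / 270.3 = 3.777 m/d
q = K_eq · i = 3.777 × 0.0012 = 0.004533 m/d (same in every zone)
Zone A: v = q/n = 0.004533/0.11 = 0.04121 m/d → t_A = 595/0.04121 = 14440 d
Zone B: v = q/n = 0.004533/0.31 = 0.01462 m/d → t_B = 426/0.01462 = 29130 d
Total t = 14440 + 29130 = 43570 d
   = 43570 / 365 = 119 yr

119 years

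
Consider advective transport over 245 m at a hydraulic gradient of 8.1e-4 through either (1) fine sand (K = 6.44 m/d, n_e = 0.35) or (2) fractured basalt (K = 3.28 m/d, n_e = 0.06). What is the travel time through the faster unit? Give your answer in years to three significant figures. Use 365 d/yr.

15.2 years

Unit 1 (fine sand): v = 6.44×8.1e-4/0.35 = 0.01490 m/d, t = 245/0.01490 = 16440 d
Unit 2 (fractured basalt): v = 3.28×8.1e-4/0.06 = 0.04428 m/d, t = 245/0.04428 = 5533 d
Faster: 5533 d / 365 = 15.2 yr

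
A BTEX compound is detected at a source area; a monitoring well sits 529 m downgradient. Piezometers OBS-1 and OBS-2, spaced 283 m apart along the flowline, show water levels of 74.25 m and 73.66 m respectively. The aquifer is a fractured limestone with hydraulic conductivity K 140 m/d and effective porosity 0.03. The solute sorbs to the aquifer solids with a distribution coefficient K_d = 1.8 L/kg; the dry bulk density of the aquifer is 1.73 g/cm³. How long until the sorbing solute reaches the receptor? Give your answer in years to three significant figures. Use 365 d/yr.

15.6 years

Hydraulic gradient i = (74.25 − 73.66) / 283 = 0.59 / 283 = 0.002085
q = Ki = 140 × 0.002085 = 0.2919 m/d
Average linear velocity = 0.2919 / 0.03 = 9.729 m/d
Retardation R = 1 + ρ_b·K_d/n = 1 + 1.73×1.8/0.03 = 104.8
Contaminant velocity v_c = v/R = 9.729/104.8 = 0.09283 m/d
t = L/v_c = 529/0.09283 = 5698 d
   = 5698/365 = 15.6 yr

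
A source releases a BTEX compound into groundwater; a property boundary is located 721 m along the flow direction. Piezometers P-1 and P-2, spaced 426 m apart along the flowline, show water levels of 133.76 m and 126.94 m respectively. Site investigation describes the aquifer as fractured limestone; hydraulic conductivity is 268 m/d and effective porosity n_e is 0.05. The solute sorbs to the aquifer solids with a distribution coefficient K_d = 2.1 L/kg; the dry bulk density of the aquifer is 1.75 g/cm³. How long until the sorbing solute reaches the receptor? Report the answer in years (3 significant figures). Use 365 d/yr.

1.71 years

Hydraulic gradient i = (133.76 − 126.94) / 426 = 6.82 / 426 = 0.01601
Darcy flux q = K·i = 268 × 0.01601 = 4.291 m/d
v_s = q/n_e = 4.291/0.05 = 85.81 m/d
Retardation R = 1 + ρ_b·K_d/n = 1 + 1.75×2.1/0.05 = 74.50
Contaminant velocity v_c = v/R = 85.81/74.50 = 1.152 m/d
t = L/v_c = 721/1.152 = 626.0 d
   = 626.0/365 = 1.71 yr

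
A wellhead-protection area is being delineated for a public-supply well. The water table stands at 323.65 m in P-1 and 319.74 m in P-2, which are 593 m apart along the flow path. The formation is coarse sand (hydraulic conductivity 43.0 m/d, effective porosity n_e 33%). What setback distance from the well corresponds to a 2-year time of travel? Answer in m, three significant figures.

Hydraulic gradient i = (323.65 − 319.74) / 593 = 3.91 / 593 = 0.006594
q = Ki = 43.0 × 0.006594 = 0.2835 m/d
Average linear velocity = 0.2835 / 0.33 = 0.8592 m/d
T = 2 yr × 365 = 730 d
L = v × T = 0.8592 × 730 = 627.2 m

627 m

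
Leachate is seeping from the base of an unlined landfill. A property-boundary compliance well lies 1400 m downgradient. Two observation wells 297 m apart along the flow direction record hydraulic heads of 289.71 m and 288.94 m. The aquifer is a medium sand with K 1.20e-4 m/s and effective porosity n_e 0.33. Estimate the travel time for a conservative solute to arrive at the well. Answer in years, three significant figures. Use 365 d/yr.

Hydraulic gradient i = (289.71 − 288.94) / 297 = 0.77 / 297 = 0.002593
K = 1.20e-4 m/s × 86400 s/d = 10.37 m/d
q = Ki = 10.37 × 0.002593 = 0.02688 m/d
v_s = q/n_e = 0.02688/0.33 = 0.08145 m/d
t = L / v = 1400 / 0.08145 = 17190 d
   = 17190 / 365 = 47.1 yr

47.1 years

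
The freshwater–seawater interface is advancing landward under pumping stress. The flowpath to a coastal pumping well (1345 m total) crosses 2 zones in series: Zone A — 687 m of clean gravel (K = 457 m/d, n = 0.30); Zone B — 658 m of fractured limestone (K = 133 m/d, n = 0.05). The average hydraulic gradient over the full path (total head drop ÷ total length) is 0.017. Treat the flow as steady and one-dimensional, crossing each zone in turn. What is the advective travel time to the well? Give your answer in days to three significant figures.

67.4 days

For zones in series the flux q is common to all zones; the equivalent conductivity is the harmonic (thickness-weighted) mean, K_eq = L_total / Σ(L_j/K_j).
Σ(L/K) = 687/457 + 658/133 = 1.503 + 4.947 = 6.451 d
K_eq = L_total / Σ(L/K) = 1345 / 6.451 = 208.5 m/d
q = K_eq · i = 208.5 × 0.017 = 3.545 m/d (same in every zone)
Zone A: v = q/n = 3.545/0.30 = 11.82 m/d → t_A = 687/11.82 = 58.14 d
Zone B: v = q/n = 3.545/0.05 = 70.89 m/d → t_B = 658/70.89 = 9.282 d
Total t = 58.14 + 9.282 = 67.43 d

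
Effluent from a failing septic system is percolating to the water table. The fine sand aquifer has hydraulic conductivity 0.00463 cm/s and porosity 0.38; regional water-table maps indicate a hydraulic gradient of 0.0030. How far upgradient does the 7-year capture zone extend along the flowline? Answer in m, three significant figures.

80.7 m

K = 0.00463 cm/s × 864 = 4.000 m/d
q = Ki = 4.000 × 0.0030 = 0.01200 m/d
Seepage velocity v = q / n = 0.01200 / 0.38 = 0.03158 m/d
T = 7 yr × 365 = 2555 d
L = v × T = 0.03158 × 2555 = 80.69 m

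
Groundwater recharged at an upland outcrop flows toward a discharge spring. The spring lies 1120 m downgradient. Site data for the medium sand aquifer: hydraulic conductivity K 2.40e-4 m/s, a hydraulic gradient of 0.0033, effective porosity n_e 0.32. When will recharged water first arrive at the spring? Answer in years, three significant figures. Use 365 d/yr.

K = 2.40e-4 m/s × 86400 s/d = 20.74 m/d
Specific discharge q = 20.74 × 0.0033 = 0.06843 m/d
Average linear velocity = 0.06843 / 0.32 = 0.2138 m/d
t = L / v = 1120 / 0.2138 = 5238 d
   = 5238 / 365 = 14.3 yr

14.3 years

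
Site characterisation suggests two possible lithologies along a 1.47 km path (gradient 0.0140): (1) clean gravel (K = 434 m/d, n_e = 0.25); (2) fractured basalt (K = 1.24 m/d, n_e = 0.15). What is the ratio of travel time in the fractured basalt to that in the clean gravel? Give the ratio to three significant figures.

Unit 1 (clean gravel): v = 434×0.014/0.25 = 24.30 m/d, t = 1470/24.30 = 60.48 d
Unit 2 (fractured basalt): v = 1.24×0.014/0.15 = 0.1157 m/d, t = 1470/0.1157 = 12700 d
t(fractured basalt) / t(clean gravel) = 12700/60.48 = 210

210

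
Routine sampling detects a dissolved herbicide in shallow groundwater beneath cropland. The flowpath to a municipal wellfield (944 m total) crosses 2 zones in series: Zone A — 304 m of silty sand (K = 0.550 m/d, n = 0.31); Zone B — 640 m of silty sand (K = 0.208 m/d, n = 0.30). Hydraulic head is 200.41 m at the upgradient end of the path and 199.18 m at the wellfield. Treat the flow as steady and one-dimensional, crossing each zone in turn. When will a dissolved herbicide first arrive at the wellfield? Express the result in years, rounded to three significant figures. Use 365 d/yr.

Total head drop ΔH = 200.41 − 199.18 = 1.23 m
Continuity: the same q passes through each zone, so ΔH = q·Σ(L_j/K_j) — the zones act as resistances in series.
Σ(L/K) = 304/0.550 + 640/0.208 = 552.7 + 3077 = 3630 d
q = ΔH / Σ(L/K) = 1.23 / 3630 = 3.389e-4 m/d (same in every zone)
Zone A: v = q/n = 3.389e-4/0.31 = 0.001093 m/d → t_A = 304/0.001093 = 278100 d
Zone B: v = q/n = 3.389e-4/0.30 = 0.001130 m/d → t_B = 640/0.001130 = 566600 d
Total t = 278100 + 566600 = 844700 d
   = 844700 / 365 = 2310 yr

2310 years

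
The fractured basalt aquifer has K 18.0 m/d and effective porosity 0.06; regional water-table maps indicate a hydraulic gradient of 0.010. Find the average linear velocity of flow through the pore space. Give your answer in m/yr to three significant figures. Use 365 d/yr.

1100 m/yr

Darcy flux q = K·i = 18.0 × 0.010 = 0.1800 m/d
v_s = q/n_e = 0.1800/0.06 = 3.000 m/d
   = 3.000 × 365 = 1100 m/yr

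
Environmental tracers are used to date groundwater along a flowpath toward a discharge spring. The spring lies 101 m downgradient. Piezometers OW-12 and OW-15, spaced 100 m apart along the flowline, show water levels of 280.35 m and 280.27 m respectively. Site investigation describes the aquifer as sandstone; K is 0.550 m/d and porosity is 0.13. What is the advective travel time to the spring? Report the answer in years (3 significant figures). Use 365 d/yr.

81.8 years

Hydraulic gradient i = (280.35 − 280.27) / 100 = 0.08 / 100 = 8.000e-4
q = Ki = 0.550 × 8.000e-4 = 4.400e-4 m/d
v = Ki/n = 0.550·8.000e-4/0.13 = 0.003385 m/d
t = L / v = 101 / 0.003385 = 29840 d
   = 29840 / 365 = 81.8 yr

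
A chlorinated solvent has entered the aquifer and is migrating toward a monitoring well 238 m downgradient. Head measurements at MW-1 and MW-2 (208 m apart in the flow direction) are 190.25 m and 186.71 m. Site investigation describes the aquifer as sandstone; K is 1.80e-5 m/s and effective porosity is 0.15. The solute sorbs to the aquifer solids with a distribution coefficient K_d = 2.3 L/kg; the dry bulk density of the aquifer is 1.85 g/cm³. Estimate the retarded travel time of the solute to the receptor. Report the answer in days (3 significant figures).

39600 days

Hydraulic gradient i = (190.25 − 186.71) / 208 = 3.54 / 208 = 0.01702
K = 1.80e-5 m/s × 86400 s/d = 1.555 m/d
Specific discharge q = 1.555 × 0.01702 = 0.02647 m/d
Seepage velocity v = q / n = 0.02647 / 0.15 = 0.1765 m/d
Retardation R = 1 + ρ_b·K_d/n = 1 + 1.85×2.3/0.15 = 29.37
Contaminant velocity v_c = v/R = 0.1765/29.37 = 0.006009 m/d
t = L/v_c = 238/0.006009 = 39610 d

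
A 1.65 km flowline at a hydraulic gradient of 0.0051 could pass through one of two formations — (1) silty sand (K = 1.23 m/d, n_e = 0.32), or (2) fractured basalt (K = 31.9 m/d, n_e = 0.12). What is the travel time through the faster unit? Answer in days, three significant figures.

1220 days

Unit 1 (silty sand): v = 1.23×0.0051/0.32 = 0.01960 m/d, t = 1650/0.01960 = 84170 d
Unit 2 (fractured basalt): v = 31.9×0.0051/0.12 = 1.356 m/d, t = 1650/1.356 = 1217 d
Faster unit: t = 1220 d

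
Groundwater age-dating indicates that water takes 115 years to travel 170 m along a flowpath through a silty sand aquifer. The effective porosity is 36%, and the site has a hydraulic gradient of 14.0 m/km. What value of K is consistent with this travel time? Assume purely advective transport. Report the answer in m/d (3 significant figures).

0.104 m/d

t = 115 years = 41980 d
v = L / t = 170 / 41980 = 0.004050 m/d
K = v · n / i = 0.004050 × 0.36 / 0.014 = 0.104 m/d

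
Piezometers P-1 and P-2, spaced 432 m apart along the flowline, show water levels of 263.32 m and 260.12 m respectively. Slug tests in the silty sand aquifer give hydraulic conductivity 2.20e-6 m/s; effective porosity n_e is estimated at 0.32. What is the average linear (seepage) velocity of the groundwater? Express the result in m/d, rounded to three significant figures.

Hydraulic gradient i = (263.32 − 260.12) / 432 = 3.20 / 432 = 0.007407
K = 2.20e-6 m/s × 86400 s/d = 0.1901 m/d
Darcy flux q = K·i = 0.1901 × 0.007407 = 0.001408 m/d
Average linear velocity = 0.001408 / 0.32 = 0.004400 m/d

0.00440 m/d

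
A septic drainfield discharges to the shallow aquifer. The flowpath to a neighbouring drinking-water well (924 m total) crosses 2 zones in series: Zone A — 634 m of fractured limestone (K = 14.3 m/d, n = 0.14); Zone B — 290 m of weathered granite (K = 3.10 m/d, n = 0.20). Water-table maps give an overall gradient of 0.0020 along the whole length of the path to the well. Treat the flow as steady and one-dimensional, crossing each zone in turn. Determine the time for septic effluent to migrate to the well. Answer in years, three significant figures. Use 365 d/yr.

30.0 years

Steady 1-D flow in series ⇒ the Darcy flux q is identical in every zone and the zone head losses add (resistances L/K in series).
Σ(L/K) = 634/14.3 + 290/3.10 = 44.34 + 93.55 = 137.9 d
K_eq = L_total / Σ(L/K) = 924 / 137.9 = 6.701 m/d
q = K_eq · i = 6.701 × 0.0020 = 0.01340 m/d (same in every zone)
Zone A: v = q/n = 0.01340/0.14 = 0.09573 m/d → t_A = 634/0.09573 = 6623 d
Zone B: v = q/n = 0.01340/0.20 = 0.06701 m/d → t_B = 290/0.06701 = 4328 d
Total t = 6623 + 4328 = 10950 d
   = 10950 / 365 = 30.0 yr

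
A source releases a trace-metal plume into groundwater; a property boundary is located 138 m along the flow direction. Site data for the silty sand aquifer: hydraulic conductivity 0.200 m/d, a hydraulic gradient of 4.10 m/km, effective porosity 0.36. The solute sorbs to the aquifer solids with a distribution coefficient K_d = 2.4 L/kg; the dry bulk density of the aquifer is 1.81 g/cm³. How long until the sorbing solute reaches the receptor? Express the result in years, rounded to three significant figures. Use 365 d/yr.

2170 years

Darcy flux q = K·i = 0.200 × 0.0041 = 8.200e-4 m/d
Average linear velocity = 8.200e-4 / 0.36 = 0.002278 m/d
Retardation R = 1 + ρ_b·K_d/n = 1 + 1.81×2.4/0.36 = 13.07
Contaminant velocity v_c = v/R = 0.002278/13.07 = 1.743e-4 m/d
t = L/v_c = 138/1.743e-4 = 791600 d
   = 791600/365 = 2170 yr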